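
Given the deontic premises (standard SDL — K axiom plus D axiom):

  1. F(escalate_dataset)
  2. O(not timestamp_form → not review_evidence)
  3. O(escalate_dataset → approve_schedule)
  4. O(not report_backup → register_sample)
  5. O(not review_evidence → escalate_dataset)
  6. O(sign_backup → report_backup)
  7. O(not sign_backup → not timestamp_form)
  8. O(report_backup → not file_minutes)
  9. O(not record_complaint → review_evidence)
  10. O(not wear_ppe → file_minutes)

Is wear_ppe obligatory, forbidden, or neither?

Premise 1, F(escalate_dataset), is equivalent to O(not escalate_dataset).
Premise 5, O(not review_evidence → escalate_dataset), contraposes to O(not escalate_dataset → review_evidence); with O(not escalate_dataset) we get O(review_evidence).
Premise 2 is O(not timestamp_form → not review_evidence); contrapositively O(review_evidence → timestamp_form). Since O(review_evidence) holds, K gives O(timestamp_form).
The contrapositive of premise 7 (O(not sign_backup → not timestamp_form)) is O(timestamp_form → sign_backup), and O(timestamp_form) is already established, so O(sign_backup).
With premise 6, O(sign_backup → report_backup), the K-axiom yields O(report_backup).
With premise 8, O(report_backup → not file_minutes), the K-axiom yields O(not file_minutes).
Premise 10 is O(not wear_ppe → file_minutes); contrapositively O(not file_minutes → wear_ppe). Since O(not file_minutes) holds, K gives O(wear_ppe).
Premises 3, 4, 9 do not contribute to this derivation.
Hence wear_ppe is obligatory.

Obligatory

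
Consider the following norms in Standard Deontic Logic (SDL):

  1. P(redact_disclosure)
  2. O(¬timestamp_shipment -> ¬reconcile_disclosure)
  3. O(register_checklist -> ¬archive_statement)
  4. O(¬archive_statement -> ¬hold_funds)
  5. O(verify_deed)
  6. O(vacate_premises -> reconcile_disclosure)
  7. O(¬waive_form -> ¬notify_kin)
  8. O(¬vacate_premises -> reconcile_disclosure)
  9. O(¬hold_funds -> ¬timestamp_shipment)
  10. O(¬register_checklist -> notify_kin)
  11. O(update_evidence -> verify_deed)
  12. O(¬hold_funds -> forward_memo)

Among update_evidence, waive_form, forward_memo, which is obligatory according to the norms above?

By case analysis on ¬vacate_premises: premise 8 gives O(¬vacate_premises -> reconcile_disclosure) and premise 6 gives O(vacate_premises -> reconcile_disclosure), so O(reconcile_disclosure) either way.
Premise 2 is O(¬timestamp_shipment -> ¬reconcile_disclosure); contrapositively O(reconcile_disclosure -> timestamp_shipment). Since O(reconcile_disclosure) holds, K gives O(timestamp_shipment).
The contrapositive of premise 9 (O(¬hold_funds -> ¬timestamp_shipment)) is O(timestamp_shipment -> hold_funds), and O(timestamp_shipment) is already established, so O(hold_funds).
The contrapositive of premise 4 (O(¬archive_statement -> ¬hold_funds)) is O(hold_funds -> archive_statement), and O(hold_funds) is already established, so O(archive_statement).
Premise 3 is O(register_checklist -> ¬archive_statement); contrapositively O(archive_statement -> ¬register_checklist). Since O(archive_statement) holds, K gives O(¬register_checklist).
Premise 10 is O(¬register_checklist -> notify_kin); since O(¬register_checklist), deontic closure gives O(notify_kin).
Premise 7, O(¬waive_form -> ¬notify_kin), contraposes to O(notify_kin -> waive_form); with O(notify_kin) we get O(waive_form).
So O(waive_form) holds — waive_form is obligatory. None of the other listed options is made obligatory by any chain of premises.

waive_form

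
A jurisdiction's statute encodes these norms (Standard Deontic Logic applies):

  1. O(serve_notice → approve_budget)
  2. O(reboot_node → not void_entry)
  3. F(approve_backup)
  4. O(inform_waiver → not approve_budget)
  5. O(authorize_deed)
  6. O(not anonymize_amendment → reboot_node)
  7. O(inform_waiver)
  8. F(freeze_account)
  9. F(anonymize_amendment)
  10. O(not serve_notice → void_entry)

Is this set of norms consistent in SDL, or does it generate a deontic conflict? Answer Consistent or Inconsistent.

Premise 7 states O(inform_waiver) outright.
With premise 4, O(inform_waiver → not approve_budget), the K-axiom yields O(not approve_budget).
Premise 1, O(serve_notice → approve_budget), contraposes to O(not approve_budget → not serve_notice); with O(not approve_budget) we get O(not serve_notice).
From O(not serve_notice) and premise 10, O(not serve_notice → void_entry), we obtain O(void_entry).
The contrapositive of premise 2 (O(reboot_node → not void_entry)) is O(void_entry → not reboot_node), and O(void_entry) is already established, so O(not reboot_node).
Premise 6, O(not anonymize_amendment → reboot_node), contraposes to O(not reboot_node → anonymize_amendment); with O(not reboot_node) we get O(anonymize_amendment).
But premise 9, F(anonymize_amendment), means O(not anonymize_amendment).
We now have both O(anonymize_amendment) and O(not anonymize_amendment) — anonymize_amendment is simultaneously obligatory and forbidden, violating the D-axiom.

Inconsistent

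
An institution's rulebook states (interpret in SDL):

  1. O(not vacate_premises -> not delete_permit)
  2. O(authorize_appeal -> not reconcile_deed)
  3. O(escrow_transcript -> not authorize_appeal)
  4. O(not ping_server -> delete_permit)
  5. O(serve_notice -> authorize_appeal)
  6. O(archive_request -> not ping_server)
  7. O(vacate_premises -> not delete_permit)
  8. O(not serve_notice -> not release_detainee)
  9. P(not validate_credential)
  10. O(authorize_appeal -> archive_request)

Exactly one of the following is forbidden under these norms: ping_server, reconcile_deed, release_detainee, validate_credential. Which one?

release_detainee

Premises 7 and 1 cover both cases: O(vacate_premises -> not delete_permit) and O(not vacate_premises -> not delete_permit). Since vacate_premises ∨ not vacate_premises is a tautology, O(not delete_permit) follows.
The contrapositive of premise 4 (O(not ping_server -> delete_permit)) is O(not delete_permit -> ping_server), and O(not delete_permit) is already established, so O(ping_server).
Premise 6, O(archive_request -> not ping_server), contraposes to O(ping_server -> not archive_request); with O(ping_server) we get O(not archive_request).
Premise 10, O(authorize_appeal -> archive_request), contraposes to O(not archive_request -> not authorize_appeal); with O(not archive_request) we get O(not authorize_appeal).
The contrapositive of premise 5 (O(serve_notice -> authorize_appeal)) is O(not authorize_appeal -> not serve_notice), and O(not authorize_appeal) is already established, so O(not serve_notice).
From O(not serve_notice) and premise 8, O(not serve_notice -> not release_detainee), we obtain O(not release_detainee).
So O(not release_detainee) holds, i.e. release_detainee is forbidden. None of the other listed options is forbidden under the premises.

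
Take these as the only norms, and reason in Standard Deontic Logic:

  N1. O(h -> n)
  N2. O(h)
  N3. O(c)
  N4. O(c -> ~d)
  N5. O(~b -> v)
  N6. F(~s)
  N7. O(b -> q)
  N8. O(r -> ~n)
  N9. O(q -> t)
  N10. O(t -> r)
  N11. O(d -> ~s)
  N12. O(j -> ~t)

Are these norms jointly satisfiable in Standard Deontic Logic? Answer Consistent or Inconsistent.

Premise 11 is O(d -> ~s), but O(d) is not derivable from the premises, so it does not yield O(~s).
So O(~s) is not derivable, and the apparent clash with O(s) does not arise.
A world satisfying every obligation exists (e.g. b=false, c=true, d=false, h=true, j=false, n=true, q=false, r=false, s=true, t=false, v=true); no atom is both obligatory and forbidden, so the set is consistent.

Consistent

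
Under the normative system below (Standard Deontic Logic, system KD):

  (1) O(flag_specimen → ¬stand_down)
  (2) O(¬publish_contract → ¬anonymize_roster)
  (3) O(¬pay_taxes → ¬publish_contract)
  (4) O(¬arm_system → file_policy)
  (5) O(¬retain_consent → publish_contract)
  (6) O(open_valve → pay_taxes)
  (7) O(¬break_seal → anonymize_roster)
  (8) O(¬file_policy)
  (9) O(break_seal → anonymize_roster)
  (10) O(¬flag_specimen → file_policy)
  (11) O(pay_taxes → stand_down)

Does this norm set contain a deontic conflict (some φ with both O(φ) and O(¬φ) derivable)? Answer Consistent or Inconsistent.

Inconsistent

Premises 9 and 7 are O(break_seal → anonymize_roster) and O(¬break_seal → anonymize_roster); every ideal world satisfies break_seal or ¬break_seal, so in either case anonymize_roster holds — hence O(anonymize_roster).
Premise 2, O(¬publish_contract → ¬anonymize_roster), contraposes to O(anonymize_roster → publish_contract); with O(anonymize_roster) we get O(publish_contract).
Premise 3, O(¬pay_taxes → ¬publish_contract), contraposes to O(publish_contract → pay_taxes); with O(publish_contract) we get O(pay_taxes).
With premise 11, O(pay_taxes → stand_down), the K-axiom yields O(stand_down).
Premise 1 is O(flag_specimen → ¬stand_down); contrapositively O(stand_down → ¬flag_specimen). Since O(stand_down) holds, K gives O(¬flag_specimen).
With premise 10, O(¬flag_specimen → file_policy), the K-axiom yields O(file_policy).
However, premise 8 gives O(¬file_policy).
We now have both O(file_policy) and O(¬file_policy) — file_policy is simultaneously obligatory and forbidden, violating the D-axiom.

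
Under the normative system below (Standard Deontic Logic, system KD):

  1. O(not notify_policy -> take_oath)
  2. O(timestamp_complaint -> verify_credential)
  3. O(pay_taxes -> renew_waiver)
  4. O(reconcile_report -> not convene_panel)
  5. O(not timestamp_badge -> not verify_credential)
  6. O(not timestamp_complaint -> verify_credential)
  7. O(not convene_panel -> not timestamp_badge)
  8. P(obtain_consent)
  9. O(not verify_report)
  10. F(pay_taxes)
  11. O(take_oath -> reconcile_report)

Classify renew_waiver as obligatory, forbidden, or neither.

Neither

Premise 3 is O(pay_taxes -> renew_waiver), but O(pay_taxes) is not derivable from the premises, so it does not yield O(renew_waiver).
No premise or chain of K-axiom applications forces O(renew_waiver), and none forces O(not renew_waiver). So renew_waiver is neither obligatory nor forbidden under these norms.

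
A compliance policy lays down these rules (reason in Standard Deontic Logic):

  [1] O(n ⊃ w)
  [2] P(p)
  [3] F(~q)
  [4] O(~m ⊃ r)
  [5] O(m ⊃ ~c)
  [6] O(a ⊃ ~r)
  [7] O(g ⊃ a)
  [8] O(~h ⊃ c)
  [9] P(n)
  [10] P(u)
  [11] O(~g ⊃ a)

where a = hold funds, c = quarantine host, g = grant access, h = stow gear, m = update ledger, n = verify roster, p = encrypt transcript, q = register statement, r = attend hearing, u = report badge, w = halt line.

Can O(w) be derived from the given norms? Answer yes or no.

Premise 1 is O(n ⊃ w), but O(n) is not derivable from the premises (the permission P(n) asserts only ~O(~n), not O(n)), so it does not yield O(w).
No other premise forces O(w). An ideal world satisfying every premise can still have w false, so O(w) is not derivable.

No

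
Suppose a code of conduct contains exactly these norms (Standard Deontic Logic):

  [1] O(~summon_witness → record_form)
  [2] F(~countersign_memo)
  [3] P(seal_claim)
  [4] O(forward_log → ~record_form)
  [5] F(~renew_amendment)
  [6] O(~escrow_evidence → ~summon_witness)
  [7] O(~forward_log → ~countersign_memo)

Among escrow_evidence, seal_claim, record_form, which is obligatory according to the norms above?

escrow_evidence

Premise 2, F(~countersign_memo), is equivalent to O(countersign_memo).
Premise 7, O(~forward_log → ~countersign_memo), contraposes to O(countersign_memo → forward_log); with O(countersign_memo) we get O(forward_log).
From O(forward_log) and premise 4, O(forward_log → ~record_form), we obtain O(~record_form).
Premise 1 is O(~summon_witness → record_form); contrapositively O(~record_form → summon_witness). Since O(~record_form) holds, K gives O(summon_witness).
Premise 6 is O(~escrow_evidence → ~summon_witness); contrapositively O(summon_witness → escrow_evidence). Since O(summon_witness) holds, K gives O(escrow_evidence).
So O(escrow_evidence) holds — escrow_evidence is obligatory. None of the other listed options is made obligatory by any chain of premises.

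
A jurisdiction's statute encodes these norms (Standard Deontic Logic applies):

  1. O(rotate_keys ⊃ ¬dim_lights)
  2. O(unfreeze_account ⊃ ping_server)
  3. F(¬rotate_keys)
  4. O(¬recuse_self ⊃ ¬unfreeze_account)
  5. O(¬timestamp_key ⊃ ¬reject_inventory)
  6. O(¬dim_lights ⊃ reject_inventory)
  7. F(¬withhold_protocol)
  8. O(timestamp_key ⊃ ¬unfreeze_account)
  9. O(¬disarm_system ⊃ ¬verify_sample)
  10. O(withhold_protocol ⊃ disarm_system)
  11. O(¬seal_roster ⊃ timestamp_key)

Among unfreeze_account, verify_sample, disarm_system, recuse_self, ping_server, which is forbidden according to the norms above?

unfreeze_account

Premise 3 is F(¬rotate_keys), i.e. O(rotate_keys).
From O(rotate_keys) and premise 1, O(rotate_keys ⊃ ¬dim_lights), we obtain O(¬dim_lights).
With premise 6, O(¬dim_lights ⊃ reject_inventory), the K-axiom yields O(reject_inventory).
Premise 5 is O(¬timestamp_key ⊃ ¬reject_inventory); contrapositively O(reject_inventory ⊃ timestamp_key). Since O(reject_inventory) holds, K gives O(timestamp_key).
With premise 8, O(timestamp_key ⊃ ¬unfreeze_account), the K-axiom yields O(¬unfreeze_account).
So O(¬unfreeze_account) holds, i.e. unfreeze_account is forbidden. None of the other listed options is forbidden under the premises.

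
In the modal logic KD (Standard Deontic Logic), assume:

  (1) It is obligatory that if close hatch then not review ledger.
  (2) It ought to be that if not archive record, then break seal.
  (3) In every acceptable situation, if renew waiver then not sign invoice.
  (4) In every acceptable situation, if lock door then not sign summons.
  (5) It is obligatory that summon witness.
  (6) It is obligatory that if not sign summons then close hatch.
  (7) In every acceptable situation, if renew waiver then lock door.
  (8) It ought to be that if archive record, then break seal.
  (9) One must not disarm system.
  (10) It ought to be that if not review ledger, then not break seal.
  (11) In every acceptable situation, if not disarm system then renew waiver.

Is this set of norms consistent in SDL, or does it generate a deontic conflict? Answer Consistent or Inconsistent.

By case analysis on ¬archive_record: premise 2 gives O(¬archive_record → break_seal) and premise 8 gives O(archive_record → break_seal), so O(break_seal) either way.
Premise 10, O(¬review_ledger → ¬break_seal), contraposes to O(break_seal → review_ledger); with O(break_seal) we get O(review_ledger).
Premise 1 is O(close_hatch → ¬review_ledger); contrapositively O(review_ledger → ¬close_hatch). Since O(review_ledger) holds, K gives O(¬close_hatch).
Premise 6 is O(¬sign_summons → close_hatch); contrapositively O(¬close_hatch → sign_summons). Since O(¬close_hatch) holds, K gives O(sign_summons).
Premise 4, O(lock_door → ¬sign_summons), contraposes to O(sign_summons → ¬lock_door); with O(sign_summons) we get O(¬lock_door).
Premise 7, O(renew_waiver → lock_door), contraposes to O(¬lock_door → ¬renew_waiver); with O(¬lock_door) we get O(¬renew_waiver).
The contrapositive of premise 11 (O(¬disarm_system → renew_waiver)) is O(¬renew_waiver → disarm_system), and O(¬renew_waiver) is already established, so O(disarm_system).
However, F(disarm_system) at premise 9 amounts to O(¬disarm_system).
We now have both O(disarm_system) and O(¬disarm_system) — disarm_system is simultaneously obligatory and forbidden, violating the D-axiom.

Inconsistent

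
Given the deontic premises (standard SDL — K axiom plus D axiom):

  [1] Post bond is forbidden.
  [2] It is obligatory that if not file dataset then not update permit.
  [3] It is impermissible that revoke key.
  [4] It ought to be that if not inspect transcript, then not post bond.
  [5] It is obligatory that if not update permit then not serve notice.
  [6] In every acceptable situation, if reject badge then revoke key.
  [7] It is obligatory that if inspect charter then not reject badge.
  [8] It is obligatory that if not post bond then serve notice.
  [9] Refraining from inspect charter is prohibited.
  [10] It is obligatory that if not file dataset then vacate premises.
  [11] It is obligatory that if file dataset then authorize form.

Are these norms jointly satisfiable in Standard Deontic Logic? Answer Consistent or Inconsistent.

Consistent

Premise 6 is O(reject_badge → revoke_key), but O(reject_badge) is not derivable from the premises, so it does not yield O(revoke_key).
So O(revoke_key) is not derivable, and the apparent clash with O(¬revoke_key) does not arise.
A world satisfying every obligation exists (e.g. authorize_form=true, file_dataset=true, inspect_charter=true, inspect_transcript=false, post_bond=false, reject_badge=false, revoke_key=false, serve_notice=true, update_permit=true, vacate_premises=false); no atom is both obligatory and forbidden, so the set is consistent.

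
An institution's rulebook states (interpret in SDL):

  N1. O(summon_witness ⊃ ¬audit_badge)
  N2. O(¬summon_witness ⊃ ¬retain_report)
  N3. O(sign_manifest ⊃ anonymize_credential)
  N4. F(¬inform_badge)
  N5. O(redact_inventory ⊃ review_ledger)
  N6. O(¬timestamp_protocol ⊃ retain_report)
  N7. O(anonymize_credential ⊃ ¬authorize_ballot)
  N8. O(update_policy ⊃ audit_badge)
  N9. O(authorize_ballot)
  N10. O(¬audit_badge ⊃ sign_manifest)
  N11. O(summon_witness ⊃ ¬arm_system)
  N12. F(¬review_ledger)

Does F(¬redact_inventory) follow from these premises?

No

Premise 5 is O(redact_inventory ⊃ review_ledger); even if O(review_ledger) held, inferring O(redact_inventory) would be affirming the consequent — invalid.
No other premise forces O(redact_inventory). An ideal world satisfying every premise can still have ¬redact_inventory true, so F(¬redact_inventory) is not derivable.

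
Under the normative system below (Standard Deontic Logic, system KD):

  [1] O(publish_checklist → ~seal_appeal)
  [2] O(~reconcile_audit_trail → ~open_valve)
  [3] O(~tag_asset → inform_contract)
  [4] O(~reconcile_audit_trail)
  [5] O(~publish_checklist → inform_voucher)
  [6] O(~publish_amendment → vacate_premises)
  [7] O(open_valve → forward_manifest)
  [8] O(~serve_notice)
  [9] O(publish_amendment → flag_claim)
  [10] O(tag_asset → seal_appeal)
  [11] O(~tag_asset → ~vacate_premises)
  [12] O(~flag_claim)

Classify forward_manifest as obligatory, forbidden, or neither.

Neither

Premise 7 is O(open_valve → forward_manifest), but O(open_valve) is not derivable from the premises, so it does not yield O(forward_manifest).
No premise or chain of K-axiom applications forces O(forward_manifest), and none forces O(~forward_manifest). So forward_manifest is neither obligatory nor forbidden under these norms.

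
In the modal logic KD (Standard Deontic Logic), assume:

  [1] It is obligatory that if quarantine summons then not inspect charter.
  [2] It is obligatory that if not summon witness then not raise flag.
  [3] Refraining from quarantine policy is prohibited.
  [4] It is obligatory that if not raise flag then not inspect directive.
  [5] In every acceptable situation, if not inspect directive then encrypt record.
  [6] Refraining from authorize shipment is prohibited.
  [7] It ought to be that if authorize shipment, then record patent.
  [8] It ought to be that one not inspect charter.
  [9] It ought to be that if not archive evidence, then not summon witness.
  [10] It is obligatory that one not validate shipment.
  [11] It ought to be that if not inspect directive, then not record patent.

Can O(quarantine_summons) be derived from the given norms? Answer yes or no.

Premise 1 is O(quarantine_summons → ¬inspect_charter); even if O(¬inspect_charter) held, inferring O(quarantine_summons) would be affirming the consequent — invalid.
No other premise forces O(quarantine_summons). An ideal world satisfying every premise can still have quarantine_summons false, so O(quarantine_summons) is not derivable.

No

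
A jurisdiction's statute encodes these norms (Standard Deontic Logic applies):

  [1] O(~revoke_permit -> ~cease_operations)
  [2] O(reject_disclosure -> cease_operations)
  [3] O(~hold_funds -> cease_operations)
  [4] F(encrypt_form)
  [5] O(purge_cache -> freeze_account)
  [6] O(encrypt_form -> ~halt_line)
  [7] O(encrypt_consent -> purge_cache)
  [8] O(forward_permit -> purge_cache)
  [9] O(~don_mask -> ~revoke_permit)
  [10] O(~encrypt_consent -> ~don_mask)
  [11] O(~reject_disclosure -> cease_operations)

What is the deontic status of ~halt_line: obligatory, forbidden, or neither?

Premise 6 is O(encrypt_form -> ~halt_line), but O(encrypt_form) is not derivable from the premises, so it does not yield O(~halt_line).
No premise or chain of K-axiom applications forces O(~halt_line), and none forces O(halt_line). So ~halt_line is neither obligatory nor forbidden under these norms.

Neither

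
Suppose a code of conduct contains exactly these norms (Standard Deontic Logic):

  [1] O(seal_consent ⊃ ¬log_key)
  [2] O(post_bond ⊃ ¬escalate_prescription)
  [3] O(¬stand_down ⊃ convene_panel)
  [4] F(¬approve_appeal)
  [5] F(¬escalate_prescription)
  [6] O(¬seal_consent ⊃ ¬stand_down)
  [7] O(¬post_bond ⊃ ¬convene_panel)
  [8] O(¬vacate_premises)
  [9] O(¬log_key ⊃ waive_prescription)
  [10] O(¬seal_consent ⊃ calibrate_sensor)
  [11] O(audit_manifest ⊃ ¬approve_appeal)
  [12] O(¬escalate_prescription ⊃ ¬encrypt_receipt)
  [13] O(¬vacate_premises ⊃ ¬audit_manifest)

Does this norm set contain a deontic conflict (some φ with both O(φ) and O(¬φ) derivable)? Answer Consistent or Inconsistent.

Premise 11 is O(audit_manifest ⊃ ¬approve_appeal), but O(audit_manifest) is not derivable from the premises, so it does not yield O(¬approve_appeal).
So O(¬approve_appeal) is not derivable, and the apparent clash with O(approve_appeal) does not arise.
A world satisfying every obligation exists (e.g. approve_appeal=true, audit_manifest=false, calibrate_sensor=false, convene_panel=false, encrypt_receipt=false, escalate_prescription=true, log_key=false, post_bond=false, seal_consent=true, stand_down=true, vacate_premises=false, waive_prescription=true); no atom is both obligatory and forbidden, so the set is consistent.

Consistent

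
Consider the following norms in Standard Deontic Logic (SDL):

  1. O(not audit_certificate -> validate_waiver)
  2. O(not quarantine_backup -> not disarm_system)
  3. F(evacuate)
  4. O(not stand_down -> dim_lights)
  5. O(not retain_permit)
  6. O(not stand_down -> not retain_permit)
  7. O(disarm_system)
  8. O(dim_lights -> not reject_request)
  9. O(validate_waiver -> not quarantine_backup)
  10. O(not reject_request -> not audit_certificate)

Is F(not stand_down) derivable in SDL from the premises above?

From premise 7 we have O(disarm_system).
Premise 2, O(not quarantine_backup -> not disarm_system), contraposes to O(disarm_system -> quarantine_backup); with O(disarm_system) we get O(quarantine_backup).
The contrapositive of premise 9 (O(validate_waiver -> not quarantine_backup)) is O(quarantine_backup -> not validate_waiver), and O(quarantine_backup) is already established, so O(not validate_waiver).
The contrapositive of premise 1 (O(not audit_certificate -> validate_waiver)) is O(not validate_waiver -> audit_certificate), and O(not validate_waiver) is already established, so O(audit_certificate).
Premise 10 is O(not reject_request -> not audit_certificate); contrapositively O(audit_certificate -> reject_request). Since O(audit_certificate) holds, K gives O(reject_request).
Premise 8 is O(dim_lights -> not reject_request); contrapositively O(reject_request -> not dim_lights). Since O(reject_request) holds, K gives O(not dim_lights).
The contrapositive of premise 4 (O(not stand_down -> dim_lights)) is O(not dim_lights -> stand_down), and O(not dim_lights) is already established, so O(stand_down).
Premises 3, 5, 6 do not contribute to this derivation.
So O(stand_down) holds, i.e. F(not stand_down). The claim follows.

Yes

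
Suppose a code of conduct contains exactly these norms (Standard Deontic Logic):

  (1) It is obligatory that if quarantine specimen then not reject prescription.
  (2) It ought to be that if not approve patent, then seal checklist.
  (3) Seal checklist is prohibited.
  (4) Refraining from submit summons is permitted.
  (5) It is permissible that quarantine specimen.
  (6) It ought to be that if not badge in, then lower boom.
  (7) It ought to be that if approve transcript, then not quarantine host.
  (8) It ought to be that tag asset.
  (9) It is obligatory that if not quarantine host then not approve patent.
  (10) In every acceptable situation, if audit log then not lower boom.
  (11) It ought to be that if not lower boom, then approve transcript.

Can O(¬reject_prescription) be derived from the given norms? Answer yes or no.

No

Premise 1 is O(quarantine_specimen → ¬reject_prescription), but O(quarantine_specimen) is not derivable from the premises (the permission P(quarantine_specimen) asserts only ¬O(¬quarantine_specimen), not O(quarantine_specimen)), so it does not yield O(¬reject_prescription).
No other premise forces O(¬reject_prescription). An ideal world satisfying every premise can still have ¬reject_prescription false, so O(¬reject_prescription) is not derivable.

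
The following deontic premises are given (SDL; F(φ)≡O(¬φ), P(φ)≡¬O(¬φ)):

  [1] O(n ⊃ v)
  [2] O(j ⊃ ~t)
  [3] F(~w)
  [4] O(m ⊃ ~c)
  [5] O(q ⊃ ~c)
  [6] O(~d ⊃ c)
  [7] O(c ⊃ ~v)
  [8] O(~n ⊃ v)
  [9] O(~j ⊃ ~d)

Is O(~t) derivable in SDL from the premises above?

Premises 8 and 1 cover both cases: O(~n ⊃ v) and O(n ⊃ v). Since ~n ∨ n is a tautology, O(v) follows.
Premise 7, O(c ⊃ ~v), contraposes to O(v ⊃ ~c); with O(v) we get O(~c).
The contrapositive of premise 6 (O(~d ⊃ c)) is O(~c ⊃ d), and O(~c) is already established, so O(d).
The contrapositive of premise 9 (O(~j ⊃ ~d)) is O(d ⊃ j), and O(d) is already established, so O(j).
With premise 2, O(j ⊃ ~t), the K-axiom yields O(~t).
Premises 3, 4, 5 do not contribute to this derivation.
So O(~t) follows.

Yes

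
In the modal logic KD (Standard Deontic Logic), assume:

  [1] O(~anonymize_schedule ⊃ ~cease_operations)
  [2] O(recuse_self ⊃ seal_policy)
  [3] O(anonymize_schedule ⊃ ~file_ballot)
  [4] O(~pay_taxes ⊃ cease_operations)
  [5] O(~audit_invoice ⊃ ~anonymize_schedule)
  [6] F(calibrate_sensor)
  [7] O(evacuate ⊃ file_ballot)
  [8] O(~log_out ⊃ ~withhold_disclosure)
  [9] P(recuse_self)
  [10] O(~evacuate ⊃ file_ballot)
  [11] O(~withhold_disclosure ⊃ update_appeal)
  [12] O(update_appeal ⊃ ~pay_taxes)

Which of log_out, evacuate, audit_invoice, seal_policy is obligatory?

log_out

Premises 10 and 7 are O(~evacuate ⊃ file_ballot) and O(evacuate ⊃ file_ballot); every ideal world satisfies ~evacuate or evacuate, so in either case file_ballot holds — hence O(file_ballot).
The contrapositive of premise 3 (O(anonymize_schedule ⊃ ~file_ballot)) is O(file_ballot ⊃ ~anonymize_schedule), and O(file_ballot) is already established, so O(~anonymize_schedule).
With premise 1, O(~anonymize_schedule ⊃ ~cease_operations), the K-axiom yields O(~cease_operations).
Premise 4, O(~pay_taxes ⊃ cease_operations), contraposes to O(~cease_operations ⊃ pay_taxes); with O(~cease_operations) we get O(pay_taxes).
The contrapositive of premise 12 (O(update_appeal ⊃ ~pay_taxes)) is O(pay_taxes ⊃ ~update_appeal), and O(pay_taxes) is already established, so O(~update_appeal).
The contrapositive of premise 11 (O(~withhold_disclosure ⊃ update_appeal)) is O(~update_appeal ⊃ withhold_disclosure), and O(~update_appeal) is already established, so O(withhold_disclosure).
Premise 8, O(~log_out ⊃ ~withhold_disclosure), contraposes to O(withhold_disclosure ⊃ log_out); with O(withhold_disclosure) we get O(log_out).
So O(log_out) holds — log_out is obligatory. None of the other listed options is made obligatory by any chain of premises.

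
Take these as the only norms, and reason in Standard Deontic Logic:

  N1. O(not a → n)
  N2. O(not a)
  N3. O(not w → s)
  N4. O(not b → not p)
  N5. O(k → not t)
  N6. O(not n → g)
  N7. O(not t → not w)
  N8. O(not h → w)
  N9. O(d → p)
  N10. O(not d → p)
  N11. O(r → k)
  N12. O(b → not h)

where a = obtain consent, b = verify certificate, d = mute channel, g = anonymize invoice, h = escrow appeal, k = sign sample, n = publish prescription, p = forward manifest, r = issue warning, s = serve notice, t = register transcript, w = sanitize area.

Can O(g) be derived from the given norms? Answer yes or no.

Premise 6 is O(not n → g), but O(not n) is not derivable from the premises, so it does not yield O(g).
No other premise forces O(g). An ideal world satisfying every premise can still have g false, so O(g) is not derivable.

No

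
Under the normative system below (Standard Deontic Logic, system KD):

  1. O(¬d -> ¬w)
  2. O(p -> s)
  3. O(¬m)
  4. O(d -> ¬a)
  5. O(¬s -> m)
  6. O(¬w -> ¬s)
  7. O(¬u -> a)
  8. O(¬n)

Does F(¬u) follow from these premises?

Yes

Premise 3 states O(¬m) outright.
Premise 5 is O(¬s -> m); contrapositively O(¬m -> s). Since O(¬m) holds, K gives O(s).
Premise 6, O(¬w -> ¬s), contraposes to O(s -> w); with O(s) we get O(w).
Premise 1, O(¬d -> ¬w), contraposes to O(w -> d); with O(w) we get O(d).
With premise 4, O(d -> ¬a), the K-axiom yields O(¬a).
Premise 7, O(¬u -> a), contraposes to O(¬a -> u); with O(¬a) we get O(u).
Premises 2, 8 do not contribute to this derivation.
So O(u) holds, i.e. F(¬u). The claim follows.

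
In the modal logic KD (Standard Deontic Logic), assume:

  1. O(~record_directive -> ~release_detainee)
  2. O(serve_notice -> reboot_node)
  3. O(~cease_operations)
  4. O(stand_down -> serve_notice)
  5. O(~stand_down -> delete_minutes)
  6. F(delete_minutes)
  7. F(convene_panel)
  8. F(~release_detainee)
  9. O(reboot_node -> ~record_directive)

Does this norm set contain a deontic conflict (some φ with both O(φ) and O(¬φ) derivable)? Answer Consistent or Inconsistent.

Premise 8, F(~release_detainee), is equivalent to O(release_detainee).
Premise 1, O(~record_directive -> ~release_detainee), contraposes to O(release_detainee -> record_directive); with O(release_detainee) we get O(record_directive).
Premise 9, O(reboot_node -> ~record_directive), contraposes to O(record_directive -> ~reboot_node); with O(record_directive) we get O(~reboot_node).
Premise 2, O(serve_notice -> reboot_node), contraposes to O(~reboot_node -> ~serve_notice); with O(~reboot_node) we get O(~serve_notice).
Premise 4, O(stand_down -> serve_notice), contraposes to O(~serve_notice -> ~stand_down); with O(~serve_notice) we get O(~stand_down).
Applying K to premise 5 (O(~stand_down -> delete_minutes)) and O(~stand_down) yields O(delete_minutes).
But premise 6, F(delete_minutes), means O(~delete_minutes).
We now have both O(delete_minutes) and O(~delete_minutes) — delete_minutes is simultaneously obligatory and forbidden, violating the D-axiom.

Inconsistent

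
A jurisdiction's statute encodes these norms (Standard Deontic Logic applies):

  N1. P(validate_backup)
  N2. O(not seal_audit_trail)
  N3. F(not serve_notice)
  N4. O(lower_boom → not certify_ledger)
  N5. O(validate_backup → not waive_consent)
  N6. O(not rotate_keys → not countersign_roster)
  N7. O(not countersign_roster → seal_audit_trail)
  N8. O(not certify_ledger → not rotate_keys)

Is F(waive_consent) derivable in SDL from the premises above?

No

Premise 5 is O(validate_backup → not waive_consent), but O(validate_backup) is not derivable from the premises (the permission P(validate_backup) asserts only not O(not validate_backup), not O(validate_backup)), so it does not yield O(not waive_consent).
No other premise forces O(not waive_consent). An ideal world satisfying every premise can still have waive_consent true, so F(waive_consent) is not derivable.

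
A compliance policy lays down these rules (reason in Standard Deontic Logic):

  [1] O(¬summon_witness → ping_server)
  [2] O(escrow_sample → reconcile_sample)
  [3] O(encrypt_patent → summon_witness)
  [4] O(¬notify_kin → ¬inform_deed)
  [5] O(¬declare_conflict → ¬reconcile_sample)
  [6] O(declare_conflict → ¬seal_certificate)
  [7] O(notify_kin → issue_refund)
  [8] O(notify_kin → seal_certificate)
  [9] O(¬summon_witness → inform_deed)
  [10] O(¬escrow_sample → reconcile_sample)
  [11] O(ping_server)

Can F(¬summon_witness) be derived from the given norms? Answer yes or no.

Premises 10 and 2 are O(¬escrow_sample → reconcile_sample) and O(escrow_sample → reconcile_sample); every ideal world satisfies ¬escrow_sample or escrow_sample, so in either case reconcile_sample holds — hence O(reconcile_sample).
The contrapositive of premise 5 (O(¬declare_conflict → ¬reconcile_sample)) is O(reconcile_sample → declare_conflict), and O(reconcile_sample) is already established, so O(declare_conflict).
Applying K to premise 6 (O(declare_conflict → ¬seal_certificate)) and O(declare_conflict) yields O(¬seal_certificate).
Premise 8 is O(notify_kin → seal_certificate); contrapositively O(¬seal_certificate → ¬notify_kin). Since O(¬seal_certificate) holds, K gives O(¬notify_kin).
Premise 4 is O(¬notify_kin → ¬inform_deed); since O(¬notify_kin), deontic closure gives O(¬inform_deed).
The contrapositive of premise 9 (O(¬summon_witness → inform_deed)) is O(¬inform_deed → summon_witness), and O(¬inform_deed) is already established, so O(summon_witness).
Premises 1, 3, 7, 11 do not contribute to this derivation.
So O(summon_witness) holds, i.e. F(¬summon_witness). The claim follows.

Yes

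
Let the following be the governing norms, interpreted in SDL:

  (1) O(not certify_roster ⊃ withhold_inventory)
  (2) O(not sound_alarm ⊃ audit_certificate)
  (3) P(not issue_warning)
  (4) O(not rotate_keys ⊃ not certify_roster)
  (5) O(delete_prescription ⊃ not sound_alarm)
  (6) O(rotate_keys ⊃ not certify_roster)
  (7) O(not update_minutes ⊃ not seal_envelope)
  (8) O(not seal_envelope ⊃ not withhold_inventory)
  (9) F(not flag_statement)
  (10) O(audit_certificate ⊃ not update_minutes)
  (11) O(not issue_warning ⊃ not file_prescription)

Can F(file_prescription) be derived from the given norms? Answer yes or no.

Premise 11 is O(not issue_warning ⊃ not file_prescription), but O(not issue_warning) is not derivable from the premises (the permission P(not issue_warning) asserts only not O(issue_warning), not O(not issue_warning)), so it does not yield O(not file_prescription).
No other premise forces O(not file_prescription). An ideal world satisfying every premise can still have file_prescription true, so F(file_prescription) is not derivable.

No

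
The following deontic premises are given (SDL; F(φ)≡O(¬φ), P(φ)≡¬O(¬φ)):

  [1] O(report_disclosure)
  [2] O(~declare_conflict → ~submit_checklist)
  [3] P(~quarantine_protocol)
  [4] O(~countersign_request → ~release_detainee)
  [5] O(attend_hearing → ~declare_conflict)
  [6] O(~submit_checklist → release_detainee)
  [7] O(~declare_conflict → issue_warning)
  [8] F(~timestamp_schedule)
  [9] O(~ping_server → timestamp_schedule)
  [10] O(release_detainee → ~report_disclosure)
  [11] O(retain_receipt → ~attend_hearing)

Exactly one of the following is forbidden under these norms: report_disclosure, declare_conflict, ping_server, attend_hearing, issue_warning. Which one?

From premise 1 we have O(report_disclosure).
Premise 10, O(release_detainee → ~report_disclosure), contraposes to O(report_disclosure → ~release_detainee); with O(report_disclosure) we get O(~release_detainee).
Premise 6, O(~submit_checklist → release_detainee), contraposes to O(~release_detainee → submit_checklist); with O(~release_detainee) we get O(submit_checklist).
Premise 2, O(~declare_conflict → ~submit_checklist), contraposes to O(submit_checklist → declare_conflict); with O(submit_checklist) we get O(declare_conflict).
Premise 5 is O(attend_hearing → ~declare_conflict); contrapositively O(declare_conflict → ~attend_hearing). Since O(declare_conflict) holds, K gives O(~attend_hearing).
So O(~attend_hearing) holds, i.e. attend_hearing is forbidden. None of the other listed options is forbidden under the premises.

attend_hearing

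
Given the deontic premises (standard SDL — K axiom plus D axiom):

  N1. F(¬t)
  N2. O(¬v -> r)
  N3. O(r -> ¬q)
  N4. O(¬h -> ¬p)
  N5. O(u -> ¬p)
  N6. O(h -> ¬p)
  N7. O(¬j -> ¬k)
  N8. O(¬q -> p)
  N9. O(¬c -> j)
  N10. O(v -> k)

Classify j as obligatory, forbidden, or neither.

Premises 6 and 4 cover both cases: O(h -> ¬p) and O(¬h -> ¬p). Since h ∨ ¬h is a tautology, O(¬p) follows.
The contrapositive of premise 8 (O(¬q -> p)) is O(¬p -> q), and O(¬p) is already established, so O(q).
Premise 3, O(r -> ¬q), contraposes to O(q -> ¬r); with O(q) we get O(¬r).
Premise 2, O(¬v -> r), contraposes to O(¬r -> v); with O(¬r) we get O(v).
From O(v) and premise 10, O(v -> k), we obtain O(k).
The contrapositive of premise 7 (O(¬j -> ¬k)) is O(k -> j), and O(k) is already established, so O(j).
Premises 1, 5, 9 do not contribute to this derivation.
Hence j is obligatory.

Obligatory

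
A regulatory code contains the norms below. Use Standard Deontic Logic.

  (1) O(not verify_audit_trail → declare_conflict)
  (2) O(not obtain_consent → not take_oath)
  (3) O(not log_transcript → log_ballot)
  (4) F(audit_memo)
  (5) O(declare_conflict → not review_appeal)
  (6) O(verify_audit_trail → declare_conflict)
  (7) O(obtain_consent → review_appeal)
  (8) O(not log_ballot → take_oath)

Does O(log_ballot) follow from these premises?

Yes

Premises 6 and 1 cover both cases: O(verify_audit_trail → declare_conflict) and O(not verify_audit_trail → declare_conflict). Since verify_audit_trail ∨ not verify_audit_trail is a tautology, O(declare_conflict) follows.
With premise 5, O(declare_conflict → not review_appeal), the K-axiom yields O(not review_appeal).
Premise 7, O(obtain_consent → review_appeal), contraposes to O(not review_appeal → not obtain_consent); with O(not review_appeal) we get O(not obtain_consent).
With premise 2, O(not obtain_consent → not take_oath), the K-axiom yields O(not take_oath).
Premise 8 is O(not log_ballot → take_oath); contrapositively O(not take_oath → log_ballot). Since O(not take_oath) holds, K gives O(log_ballot).
Premises 3, 4 do not contribute to this derivation.
So O(log_ballot) follows.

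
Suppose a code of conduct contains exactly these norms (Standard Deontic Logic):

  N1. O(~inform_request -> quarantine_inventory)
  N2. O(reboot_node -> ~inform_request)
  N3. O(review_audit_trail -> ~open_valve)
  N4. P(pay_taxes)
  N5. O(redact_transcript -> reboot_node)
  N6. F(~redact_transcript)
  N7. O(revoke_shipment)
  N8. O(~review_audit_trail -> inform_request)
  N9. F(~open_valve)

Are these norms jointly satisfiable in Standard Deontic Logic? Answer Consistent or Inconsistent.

Premise 9, F(~open_valve), is equivalent to O(open_valve).
Premise 3 is O(review_audit_trail -> ~open_valve); contrapositively O(open_valve -> ~review_audit_trail). Since O(open_valve) holds, K gives O(~review_audit_trail).
From O(~review_audit_trail) and premise 8, O(~review_audit_trail -> inform_request), we obtain O(inform_request).
Premise 2, O(reboot_node -> ~inform_request), contraposes to O(inform_request -> ~reboot_node); with O(inform_request) we get O(~reboot_node).
The contrapositive of premise 5 (O(redact_transcript -> reboot_node)) is O(~reboot_node -> ~redact_transcript), and O(~reboot_node) is already established, so O(~redact_transcript).
Yet premise 6 is F(~redact_transcript), i.e. O(redact_transcript).
We now have both O(~redact_transcript) and O(redact_transcript) — redact_transcript is simultaneously obligatory and forbidden, violating the D-axiom.

Inconsistent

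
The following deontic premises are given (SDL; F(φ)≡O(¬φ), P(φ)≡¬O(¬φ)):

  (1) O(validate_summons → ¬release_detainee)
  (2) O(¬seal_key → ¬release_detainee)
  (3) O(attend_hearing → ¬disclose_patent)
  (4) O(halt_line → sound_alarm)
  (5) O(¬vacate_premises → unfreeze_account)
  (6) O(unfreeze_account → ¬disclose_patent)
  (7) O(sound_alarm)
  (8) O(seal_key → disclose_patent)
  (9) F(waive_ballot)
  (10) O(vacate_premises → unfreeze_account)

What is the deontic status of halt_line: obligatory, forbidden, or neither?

Neither

Premise 4 is O(halt_line → sound_alarm); even if O(sound_alarm) held, inferring O(halt_line) would be affirming the consequent — invalid.
No premise or chain of K-axiom applications forces O(halt_line), and none forces O(¬halt_line). So halt_line is neither obligatory nor forbidden under these norms.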